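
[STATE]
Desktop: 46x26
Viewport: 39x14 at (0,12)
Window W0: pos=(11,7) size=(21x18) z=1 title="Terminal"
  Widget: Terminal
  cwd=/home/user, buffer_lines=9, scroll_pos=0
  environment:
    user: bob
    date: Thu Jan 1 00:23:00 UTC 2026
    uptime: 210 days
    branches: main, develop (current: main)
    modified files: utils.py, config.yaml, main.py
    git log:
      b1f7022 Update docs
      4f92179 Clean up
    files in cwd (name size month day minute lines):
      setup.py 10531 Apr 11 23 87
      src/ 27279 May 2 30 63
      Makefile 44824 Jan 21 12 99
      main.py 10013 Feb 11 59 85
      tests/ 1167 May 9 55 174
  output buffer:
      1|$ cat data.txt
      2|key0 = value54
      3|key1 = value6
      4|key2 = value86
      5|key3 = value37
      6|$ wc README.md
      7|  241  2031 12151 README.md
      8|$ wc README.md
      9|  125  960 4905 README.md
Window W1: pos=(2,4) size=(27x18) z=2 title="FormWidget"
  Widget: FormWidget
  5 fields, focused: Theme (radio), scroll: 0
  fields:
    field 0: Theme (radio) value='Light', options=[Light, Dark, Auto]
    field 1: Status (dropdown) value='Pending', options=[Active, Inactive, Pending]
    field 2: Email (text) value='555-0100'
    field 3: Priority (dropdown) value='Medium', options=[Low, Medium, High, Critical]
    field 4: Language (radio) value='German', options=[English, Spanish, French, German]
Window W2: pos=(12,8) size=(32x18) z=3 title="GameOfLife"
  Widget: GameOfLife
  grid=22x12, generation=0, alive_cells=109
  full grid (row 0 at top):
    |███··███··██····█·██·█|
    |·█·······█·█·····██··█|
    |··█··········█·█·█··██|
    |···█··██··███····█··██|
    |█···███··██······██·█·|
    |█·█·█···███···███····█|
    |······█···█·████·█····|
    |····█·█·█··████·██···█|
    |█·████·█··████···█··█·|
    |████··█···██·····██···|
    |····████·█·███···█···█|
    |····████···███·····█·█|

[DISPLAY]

  ┃         ┃███··███··██····█·██·█    
  ┃         ┃·█·······█·█·····██··█    
  ┃         ┃··█··········█·█·█··██    
  ┃         ┃···█··██··███····█··██    
  ┃         ┃█···███··██······██·█·    
  ┃         ┃█·█·█···███···███····█    
  ┃         ┃······█···█·████·█····    
  ┃         ┃····█·█·█··████·██···█    
  ┃         ┃█·████·█··████···█··█·    
  ┗━━━━━━━━━┃████··█···██·····██···    
           ┃┃····████·█·███···█···█    
           ┃┃····████···███·····█·█    
           ┗┃                          
            ┗━━━━━━━━━━━━━━━━━━━━━━━━━━


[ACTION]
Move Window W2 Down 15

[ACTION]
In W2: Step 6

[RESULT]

  ┃         ┃██··········█·········    
  ┃         ┃█·····█···███·········    
  ┃         ┃█·█····██·█··█········    
  ┃         ┃···█·█·█···█··········    
  ┃         ┃···█████··██··█·██·█··    
  ┃         ┃█····█··█·█·······█·█·    
  ┃         ┃·█·█···█··█··█········    
  ┃         ┃··███·██·█···█···█·█··    
  ┃         ┃·····██····█·███·█·█··    
  ┗━━━━━━━━━┃·····██·····██········    
           ┃┃········█····█··█·█···    
           ┃┃··········█·█···██····    
           ┗┃                          
            ┗━━━━━━━━━━━━━━━━━━━━━━━━━━


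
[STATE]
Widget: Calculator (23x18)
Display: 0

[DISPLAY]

                      0
┌───┬───┬───┬───┐      
│ 7 │ 8 │ 9 │ ÷ │      
├───┼───┼───┼───┤      
│ 4 │ 5 │ 6 │ × │      
├───┼───┼───┼───┤      
│ 1 │ 2 │ 3 │ - │      
├───┼───┼───┼───┤      
│ 0 │ . │ = │ + │      
├───┼───┼───┼───┤      
│ C │ MC│ MR│ M+│      
└───┴───┴───┴───┘      
                       
                       
                       
                       
                       
                       


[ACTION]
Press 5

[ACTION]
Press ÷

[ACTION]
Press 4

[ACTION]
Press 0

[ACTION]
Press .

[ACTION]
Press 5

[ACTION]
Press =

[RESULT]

           0.1234567901
┌───┬───┬───┬───┐      
│ 7 │ 8 │ 9 │ ÷ │      
├───┼───┼───┼───┤      
│ 4 │ 5 │ 6 │ × │      
├───┼───┼───┼───┤      
│ 1 │ 2 │ 3 │ - │      
├───┼───┼───┼───┤      
│ 0 │ . │ = │ + │      
├───┼───┼───┼───┤      
│ C │ MC│ MR│ M+│      
└───┴───┴───┴───┘      
                       
                       
                       
                       
                       
                       


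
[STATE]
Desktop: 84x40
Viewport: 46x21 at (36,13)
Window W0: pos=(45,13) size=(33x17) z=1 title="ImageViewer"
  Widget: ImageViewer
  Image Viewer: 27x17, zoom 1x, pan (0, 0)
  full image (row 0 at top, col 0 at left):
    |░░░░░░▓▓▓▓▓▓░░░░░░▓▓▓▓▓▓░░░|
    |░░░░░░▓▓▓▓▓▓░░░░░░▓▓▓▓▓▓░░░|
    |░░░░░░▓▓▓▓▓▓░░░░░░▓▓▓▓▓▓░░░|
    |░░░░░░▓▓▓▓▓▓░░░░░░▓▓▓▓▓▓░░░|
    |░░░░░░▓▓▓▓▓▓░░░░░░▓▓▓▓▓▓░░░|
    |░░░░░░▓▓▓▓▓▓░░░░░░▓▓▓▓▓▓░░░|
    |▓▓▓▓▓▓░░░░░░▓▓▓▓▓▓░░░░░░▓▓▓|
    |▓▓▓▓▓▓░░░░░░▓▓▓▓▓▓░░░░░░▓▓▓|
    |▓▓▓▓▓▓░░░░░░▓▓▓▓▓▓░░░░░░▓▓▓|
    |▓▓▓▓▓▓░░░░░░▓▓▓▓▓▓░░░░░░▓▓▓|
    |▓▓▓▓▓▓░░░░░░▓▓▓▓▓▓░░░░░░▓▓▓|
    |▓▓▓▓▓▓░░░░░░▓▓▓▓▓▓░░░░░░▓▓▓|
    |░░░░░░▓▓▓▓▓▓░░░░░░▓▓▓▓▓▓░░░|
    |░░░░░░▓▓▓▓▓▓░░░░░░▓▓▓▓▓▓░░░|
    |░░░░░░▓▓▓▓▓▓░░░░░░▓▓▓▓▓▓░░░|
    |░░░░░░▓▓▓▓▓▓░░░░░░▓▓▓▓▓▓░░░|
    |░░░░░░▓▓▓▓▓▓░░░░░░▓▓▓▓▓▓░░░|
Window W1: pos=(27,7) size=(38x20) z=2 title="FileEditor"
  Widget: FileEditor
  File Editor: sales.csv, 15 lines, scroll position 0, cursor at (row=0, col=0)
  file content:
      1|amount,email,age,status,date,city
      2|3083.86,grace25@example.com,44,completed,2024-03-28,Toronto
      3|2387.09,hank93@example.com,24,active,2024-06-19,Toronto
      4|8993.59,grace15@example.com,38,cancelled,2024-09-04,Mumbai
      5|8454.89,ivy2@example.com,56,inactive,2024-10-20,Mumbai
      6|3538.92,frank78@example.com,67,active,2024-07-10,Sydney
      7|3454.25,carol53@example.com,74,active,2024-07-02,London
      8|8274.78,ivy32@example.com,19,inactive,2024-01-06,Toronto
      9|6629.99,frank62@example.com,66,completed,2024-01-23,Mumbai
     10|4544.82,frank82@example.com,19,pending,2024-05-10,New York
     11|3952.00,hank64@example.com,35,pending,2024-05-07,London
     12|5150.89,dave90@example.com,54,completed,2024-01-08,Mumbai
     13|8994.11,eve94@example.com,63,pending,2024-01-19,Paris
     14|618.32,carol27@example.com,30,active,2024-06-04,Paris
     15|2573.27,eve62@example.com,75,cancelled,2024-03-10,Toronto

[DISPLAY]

grace15@example.com,38,canc░┃━━━━━━━━━━━━┓    
ivy2@example.com,56,inactiv░┃            ┃    
frank78@example.com,67,acti░┃────────────┨    
carol53@example.com,74,acti░┃▓▓▓▓▓░░░    ┃    
ivy32@example.com,19,inacti░┃▓▓▓▓▓░░░    ┃    
frank62@example.com,66,comp░┃▓▓▓▓▓░░░    ┃    
frank82@example.com,19,pend░┃▓▓▓▓▓░░░    ┃    
hank64@example.com,35,pendi░┃▓▓▓▓▓░░░    ┃    
dave90@example.com,54,compl░┃▓▓▓▓▓░░░    ┃    
eve94@example.com,63,pendin░┃░░░░░▓▓▓    ┃    
arol27@example.com,30,activ░┃░░░░░▓▓▓    ┃    
eve62@example.com,75,cancel░┃░░░░░▓▓▓    ┃    
                           ▼┃░░░░░▓▓▓    ┃    
━━━━━━━━━━━━━━━━━━━━━━━━━━━━┛░░░░░▓▓▓    ┃    
         ┃▓▓▓▓▓▓░░░░░░▓▓▓▓▓▓░░░░░░▓▓▓    ┃    
         ┃░░░░░░▓▓▓▓▓▓░░░░░░▓▓▓▓▓▓░░░    ┃    
         ┗━━━━━━━━━━━━━━━━━━━━━━━━━━━━━━━┛    
                                              
                                              
                                              
                                              


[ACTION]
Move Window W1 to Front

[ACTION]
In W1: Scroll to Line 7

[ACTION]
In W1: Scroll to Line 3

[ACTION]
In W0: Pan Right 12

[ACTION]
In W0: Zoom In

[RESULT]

grace15@example.com,38,canc░┃━━━━━━━━━━━━┓    
ivy2@example.com,56,inactiv░┃            ┃    
frank78@example.com,67,acti░┃────────────┨    
carol53@example.com,74,acti░┃░░░░░▓▓▓▓▓▓▓┃    
ivy32@example.com,19,inacti░┃░░░░░▓▓▓▓▓▓▓┃    
frank62@example.com,66,comp░┃░░░░░▓▓▓▓▓▓▓┃    
frank82@example.com,19,pend░┃░░░░░▓▓▓▓▓▓▓┃    
hank64@example.com,35,pendi░┃░░░░░▓▓▓▓▓▓▓┃    
dave90@example.com,54,compl░┃░░░░░▓▓▓▓▓▓▓┃    
eve94@example.com,63,pendin░┃░░░░░▓▓▓▓▓▓▓┃    
arol27@example.com,30,activ░┃░░░░░▓▓▓▓▓▓▓┃    
eve62@example.com,75,cancel░┃░░░░░▓▓▓▓▓▓▓┃    
                           ▼┃░░░░░▓▓▓▓▓▓▓┃    
━━━━━━━━━━━━━━━━━━━━━━━━━━━━┛░░░░░▓▓▓▓▓▓▓┃    
         ┃▓▓▓▓▓▓▓▓▓▓▓▓░░░░░░░░░░░░▓▓▓▓▓▓▓┃    
         ┃░░░░░░░░░░░░▓▓▓▓▓▓▓▓▓▓▓▓░░░░░░░┃    
         ┗━━━━━━━━━━━━━━━━━━━━━━━━━━━━━━━┛    
                                              
                                              
                                              
                                              


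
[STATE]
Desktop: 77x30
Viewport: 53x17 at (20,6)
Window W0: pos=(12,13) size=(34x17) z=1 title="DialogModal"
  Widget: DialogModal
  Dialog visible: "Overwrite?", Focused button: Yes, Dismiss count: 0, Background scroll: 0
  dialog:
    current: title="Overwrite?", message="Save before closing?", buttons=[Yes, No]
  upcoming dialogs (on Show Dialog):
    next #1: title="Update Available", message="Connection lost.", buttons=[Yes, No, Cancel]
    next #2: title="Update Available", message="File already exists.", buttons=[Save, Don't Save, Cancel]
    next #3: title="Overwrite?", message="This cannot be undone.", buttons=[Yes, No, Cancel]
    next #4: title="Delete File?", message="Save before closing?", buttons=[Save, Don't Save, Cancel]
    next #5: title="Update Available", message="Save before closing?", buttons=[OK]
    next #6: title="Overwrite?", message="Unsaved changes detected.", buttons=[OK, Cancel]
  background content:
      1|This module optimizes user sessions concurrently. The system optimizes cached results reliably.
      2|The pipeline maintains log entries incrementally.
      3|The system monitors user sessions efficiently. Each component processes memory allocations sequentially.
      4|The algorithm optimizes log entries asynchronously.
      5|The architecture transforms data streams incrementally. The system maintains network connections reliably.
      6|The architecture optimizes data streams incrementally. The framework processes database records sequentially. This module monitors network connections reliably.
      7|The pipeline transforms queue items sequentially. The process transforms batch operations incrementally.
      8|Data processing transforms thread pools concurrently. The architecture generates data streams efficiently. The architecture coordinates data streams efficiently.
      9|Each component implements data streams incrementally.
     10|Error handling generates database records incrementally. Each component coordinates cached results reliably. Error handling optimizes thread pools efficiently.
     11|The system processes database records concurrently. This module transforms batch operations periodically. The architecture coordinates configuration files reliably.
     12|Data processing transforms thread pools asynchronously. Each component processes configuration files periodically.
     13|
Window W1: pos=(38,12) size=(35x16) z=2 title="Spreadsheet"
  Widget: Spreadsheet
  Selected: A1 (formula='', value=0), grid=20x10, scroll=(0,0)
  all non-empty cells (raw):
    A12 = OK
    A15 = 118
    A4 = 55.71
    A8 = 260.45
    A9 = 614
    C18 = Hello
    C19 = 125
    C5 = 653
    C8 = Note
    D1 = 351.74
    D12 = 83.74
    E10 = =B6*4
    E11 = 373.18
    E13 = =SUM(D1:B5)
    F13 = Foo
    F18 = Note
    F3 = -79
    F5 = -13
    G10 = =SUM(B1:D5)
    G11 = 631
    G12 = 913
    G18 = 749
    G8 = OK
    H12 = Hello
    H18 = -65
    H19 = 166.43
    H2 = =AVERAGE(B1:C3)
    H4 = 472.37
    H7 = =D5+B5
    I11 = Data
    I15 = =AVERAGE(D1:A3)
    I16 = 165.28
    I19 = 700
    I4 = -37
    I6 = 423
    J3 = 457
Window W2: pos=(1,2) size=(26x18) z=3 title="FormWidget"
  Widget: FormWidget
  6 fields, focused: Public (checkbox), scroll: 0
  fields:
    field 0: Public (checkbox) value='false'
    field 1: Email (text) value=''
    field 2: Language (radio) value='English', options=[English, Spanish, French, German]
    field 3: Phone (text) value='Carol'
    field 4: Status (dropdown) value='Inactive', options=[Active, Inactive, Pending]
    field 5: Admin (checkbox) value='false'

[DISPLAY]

     ]┃                                              
Englis┃                                              
ol   ]┃                                              
ctiv▼]┃                                              
      ┃                                              
      ┃                                              
      ┃           ┏━━━━━━━━━━━━━━━━━━━━━━━━━━━━━━━━━┓
      ┃━━━━━━━━━━━┃ Spreadsheet                     ┃
      ┃           ┠─────────────────────────────────┨
      ┃───────────┃A1:                              ┃
      ┃timizes use┃       A       B       C       D ┃
      ┃aintains lo┃---------------------------------┃
      ┃itors user ┃  1      [0]       0       0  351┃
━━━━━━┛optimizes l┃  2        0       0       0     ┃
──────────────────┃  3        0       0       0     ┃
    Overwrite?    ┃  4    55.71       0       0     ┃
ave before closing┃  5        0       0     653     ┃


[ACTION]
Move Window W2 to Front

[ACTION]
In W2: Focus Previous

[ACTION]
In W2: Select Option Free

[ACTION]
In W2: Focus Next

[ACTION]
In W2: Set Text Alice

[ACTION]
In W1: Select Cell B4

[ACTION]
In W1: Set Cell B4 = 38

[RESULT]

     ]┃                                              
Englis┃                                              
ol   ]┃                                              
ctiv▼]┃                                              
      ┃                                              
      ┃                                              
      ┃           ┏━━━━━━━━━━━━━━━━━━━━━━━━━━━━━━━━━┓
      ┃━━━━━━━━━━━┃ Spreadsheet                     ┃
      ┃           ┠─────────────────────────────────┨
      ┃───────────┃B4: 38                           ┃
      ┃timizes use┃       A       B       C       D ┃
      ┃aintains lo┃---------------------------------┃
      ┃itors user ┃  1        0       0       0  351┃
━━━━━━┛optimizes l┃  2        0       0       0     ┃
──────────────────┃  3        0       0       0     ┃
    Overwrite?    ┃  4    55.71    [38]       0     ┃
ave before closing┃  5        0       0     653     ┃


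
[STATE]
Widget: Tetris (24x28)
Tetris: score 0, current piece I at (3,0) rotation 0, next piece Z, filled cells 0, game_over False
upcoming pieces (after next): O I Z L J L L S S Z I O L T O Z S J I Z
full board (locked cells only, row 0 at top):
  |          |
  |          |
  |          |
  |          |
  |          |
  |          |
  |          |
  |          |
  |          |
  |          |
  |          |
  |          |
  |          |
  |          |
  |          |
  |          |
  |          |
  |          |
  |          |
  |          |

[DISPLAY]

   ████   │Next:        
          │▓▓           
          │ ▓▓          
          │             
          │             
          │             
          │Score:       
          │0            
          │             
          │             
          │             
          │             
          │             
          │             
          │             
          │             
          │             
          │             
          │             
          │             
          │             
          │             
          │             
          │             
          │             
          │             
          │             
          │             


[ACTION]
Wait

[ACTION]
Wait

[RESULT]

          │Next:        
          │▓▓           
   ████   │ ▓▓          
          │             
          │             
          │             
          │Score:       
          │0            
          │             
          │             
          │             
          │             
          │             
          │             
          │             
          │             
          │             
          │             
          │             
          │             
          │             
          │             
          │             
          │             
          │             
          │             
          │             
          │             


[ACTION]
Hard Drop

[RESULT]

   ▓▓     │Next:        
    ▓▓    │▓▓           
          │▓▓           
          │             
          │             
          │             
          │Score:       
          │0            
          │             
          │             
          │             
          │             
          │             
          │             
          │             
          │             
          │             
          │             
          │             
   ████   │             
          │             
          │             
          │             
          │             
          │             
          │             
          │             
          │             


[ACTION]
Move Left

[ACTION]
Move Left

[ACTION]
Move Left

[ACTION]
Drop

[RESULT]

          │Next:        
▓▓        │▓▓           
 ▓▓       │▓▓           
          │             
          │             
          │             
          │Score:       
          │0            
          │             
          │             
          │             
          │             
          │             
          │             
          │             
          │             
          │             
          │             
          │             
   ████   │             
          │             
          │             
          │             
          │             
          │             
          │             
          │             
          │             


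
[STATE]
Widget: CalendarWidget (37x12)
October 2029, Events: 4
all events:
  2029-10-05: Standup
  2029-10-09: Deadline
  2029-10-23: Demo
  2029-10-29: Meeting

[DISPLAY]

             October 2029            
Mo Tu We Th Fr Sa Su                 
 1  2  3  4  5*  6  7                
 8  9* 10 11 12 13 14                
15 16 17 18 19 20 21                 
22 23* 24 25 26 27 28                
29* 30 31                            
                                     
                                     
                                     
                                     
                                     


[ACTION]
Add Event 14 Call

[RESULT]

             October 2029            
Mo Tu We Th Fr Sa Su                 
 1  2  3  4  5*  6  7                
 8  9* 10 11 12 13 14*               
15 16 17 18 19 20 21                 
22 23* 24 25 26 27 28                
29* 30 31                            
                                     
                                     
                                     
                                     
                                     


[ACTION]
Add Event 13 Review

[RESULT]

             October 2029            
Mo Tu We Th Fr Sa Su                 
 1  2  3  4  5*  6  7                
 8  9* 10 11 12 13* 14*              
15 16 17 18 19 20 21                 
22 23* 24 25 26 27 28                
29* 30 31                            
                                     
                                     
                                     
                                     
                                     


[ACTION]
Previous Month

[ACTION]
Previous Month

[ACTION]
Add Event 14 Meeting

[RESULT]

             August 2029             
Mo Tu We Th Fr Sa Su                 
       1  2  3  4  5                 
 6  7  8  9 10 11 12                 
13 14* 15 16 17 18 19                
20 21 22 23 24 25 26                 
27 28 29 30 31                       
                                     
                                     
                                     
                                     
                                     


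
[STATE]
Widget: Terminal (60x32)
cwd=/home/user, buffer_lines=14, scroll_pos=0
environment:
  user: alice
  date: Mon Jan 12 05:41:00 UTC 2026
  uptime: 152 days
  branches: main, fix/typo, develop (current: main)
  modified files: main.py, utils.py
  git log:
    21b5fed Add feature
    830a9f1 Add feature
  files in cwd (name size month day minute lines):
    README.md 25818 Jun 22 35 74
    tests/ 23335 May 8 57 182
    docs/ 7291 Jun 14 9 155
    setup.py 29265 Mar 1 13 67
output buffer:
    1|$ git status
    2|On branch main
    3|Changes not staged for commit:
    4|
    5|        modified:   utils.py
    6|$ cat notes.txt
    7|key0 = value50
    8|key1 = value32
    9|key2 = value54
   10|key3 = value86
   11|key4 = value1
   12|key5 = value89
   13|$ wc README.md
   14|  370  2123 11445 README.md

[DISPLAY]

$ git status                                                
On branch main                                              
Changes not staged for commit:                              
                                                            
        modified:   utils.py                                
$ cat notes.txt                                             
key0 = value50                                              
key1 = value32                                              
key2 = value54                                              
key3 = value86                                              
key4 = value1                                               
key5 = value89                                              
$ wc README.md                                              
  370  2123 11445 README.md                                 
$ █                                                         
                                                            
                                                            
                                                            
                                                            
                                                            
                                                            
                                                            
                                                            
                                                            
                                                            
                                                            
                                                            
                                                            
                                                            
                                                            
                                                            
                                                            


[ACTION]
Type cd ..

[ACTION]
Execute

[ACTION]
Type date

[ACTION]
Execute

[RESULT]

$ git status                                                
On branch main                                              
Changes not staged for commit:                              
                                                            
        modified:   utils.py                                
$ cat notes.txt                                             
key0 = value50                                              
key1 = value32                                              
key2 = value54                                              
key3 = value86                                              
key4 = value1                                               
key5 = value89                                              
$ wc README.md                                              
  370  2123 11445 README.md                                 
$ cd ..                                                     
                                                            
$ date                                                      
Mon Jan 12 05:41:00 UTC 2026                                
$ █                                                         
                                                            
                                                            
                                                            
                                                            
                                                            
                                                            
                                                            
                                                            
                                                            
                                                            
                                                            
                                                            
                                                            


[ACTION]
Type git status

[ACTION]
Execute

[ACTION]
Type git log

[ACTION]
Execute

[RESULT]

$ git status                                                
On branch main                                              
Changes not staged for commit:                              
                                                            
        modified:   utils.py                                
$ cat notes.txt                                             
key0 = value50                                              
key1 = value32                                              
key2 = value54                                              
key3 = value86                                              
key4 = value1                                               
key5 = value89                                              
$ wc README.md                                              
  370  2123 11445 README.md                                 
$ cd ..                                                     
                                                            
$ date                                                      
Mon Jan 12 05:41:00 UTC 2026                                
$ git status                                                
On branch main                                              
Changes not staged for commit:                              
                                                            
        modified:   main.py                                 
        modified:   utils.py                                
$ git log                                                   
21b5fed Add feature                                         
830a9f1 Add feature                                         
$ █                                                         
                                                            
                                                            
                                                            
                                                            


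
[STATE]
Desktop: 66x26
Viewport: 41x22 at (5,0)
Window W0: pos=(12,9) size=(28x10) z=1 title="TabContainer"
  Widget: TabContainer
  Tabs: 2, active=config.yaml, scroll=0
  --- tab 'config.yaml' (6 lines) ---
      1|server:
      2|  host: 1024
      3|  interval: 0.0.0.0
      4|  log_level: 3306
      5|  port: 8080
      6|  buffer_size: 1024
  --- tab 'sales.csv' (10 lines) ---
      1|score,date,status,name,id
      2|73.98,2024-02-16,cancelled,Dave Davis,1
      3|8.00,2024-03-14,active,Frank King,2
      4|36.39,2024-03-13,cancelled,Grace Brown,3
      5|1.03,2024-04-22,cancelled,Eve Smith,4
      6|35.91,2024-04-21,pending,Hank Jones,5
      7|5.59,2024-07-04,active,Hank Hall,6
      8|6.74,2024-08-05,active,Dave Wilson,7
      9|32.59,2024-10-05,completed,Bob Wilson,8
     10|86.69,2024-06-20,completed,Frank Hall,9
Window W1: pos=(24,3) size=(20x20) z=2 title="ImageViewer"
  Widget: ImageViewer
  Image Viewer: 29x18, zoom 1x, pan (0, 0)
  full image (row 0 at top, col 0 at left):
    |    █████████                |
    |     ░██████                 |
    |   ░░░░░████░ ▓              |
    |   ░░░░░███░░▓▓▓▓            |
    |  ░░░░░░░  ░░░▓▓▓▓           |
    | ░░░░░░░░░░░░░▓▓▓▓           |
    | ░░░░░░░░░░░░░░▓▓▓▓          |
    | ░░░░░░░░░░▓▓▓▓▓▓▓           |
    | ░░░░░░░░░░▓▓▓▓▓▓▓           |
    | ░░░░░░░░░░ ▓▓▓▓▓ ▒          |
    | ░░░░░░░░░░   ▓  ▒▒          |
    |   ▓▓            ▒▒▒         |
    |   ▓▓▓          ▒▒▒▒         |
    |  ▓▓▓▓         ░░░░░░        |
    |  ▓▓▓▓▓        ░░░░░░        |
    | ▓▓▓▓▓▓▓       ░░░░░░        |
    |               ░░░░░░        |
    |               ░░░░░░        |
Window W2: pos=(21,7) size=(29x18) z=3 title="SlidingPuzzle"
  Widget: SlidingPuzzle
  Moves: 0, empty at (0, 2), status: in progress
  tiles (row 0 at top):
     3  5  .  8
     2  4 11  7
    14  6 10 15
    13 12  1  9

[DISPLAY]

                                         
                                         
                                         
                   ┏━━━━━━━━━━━━━━━━━━┓  
                   ┃ ImageViewer      ┃  
                   ┠──────────────────┨  
                   ┃    █████████     ┃  
                ┏━━━━━━━━━━━━━━━━━━━━━━━━
                ┃ SlidingPuzzle          
       ┏━━━━━━━━┠────────────────────────
       ┃ TabCont┃┌────┬────┬────┬────┐   
       ┠────────┃│  3 │  5 │    │  8 │   
       ┃[config.┃├────┼────┼────┼────┤   
       ┃────────┃│  2 │  4 │ 11 │  7 │   
       ┃server: ┃├────┼────┼────┼────┤   
       ┃  host: ┃│ 14 │  6 │ 10 │ 15 │   
       ┃  interv┃├────┼────┼────┼────┤   
       ┃  log_le┃│ 13 │ 12 │  1 │  9 │   
       ┗━━━━━━━━┃└────┴────┴────┴────┘   
                ┃Moves: 0                
                ┃                        
                ┃                        


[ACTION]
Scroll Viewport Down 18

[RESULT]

                   ┃ ImageViewer      ┃  
                   ┠──────────────────┨  
                   ┃    █████████     ┃  
                ┏━━━━━━━━━━━━━━━━━━━━━━━━
                ┃ SlidingPuzzle          
       ┏━━━━━━━━┠────────────────────────
       ┃ TabCont┃┌────┬────┬────┬────┐   
       ┠────────┃│  3 │  5 │    │  8 │   
       ┃[config.┃├────┼────┼────┼────┤   
       ┃────────┃│  2 │  4 │ 11 │  7 │   
       ┃server: ┃├────┼────┼────┼────┤   
       ┃  host: ┃│ 14 │  6 │ 10 │ 15 │   
       ┃  interv┃├────┼────┼────┼────┤   
       ┃  log_le┃│ 13 │ 12 │  1 │  9 │   
       ┗━━━━━━━━┃└────┴────┴────┴────┘   
                ┃Moves: 0                
                ┃                        
                ┃                        
                ┃                        
                ┃                        
                ┗━━━━━━━━━━━━━━━━━━━━━━━━
                                         


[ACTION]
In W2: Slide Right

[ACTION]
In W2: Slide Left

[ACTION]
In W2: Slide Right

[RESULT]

                   ┃ ImageViewer      ┃  
                   ┠──────────────────┨  
                   ┃    █████████     ┃  
                ┏━━━━━━━━━━━━━━━━━━━━━━━━
                ┃ SlidingPuzzle          
       ┏━━━━━━━━┠────────────────────────
       ┃ TabCont┃┌────┬────┬────┬────┐   
       ┠────────┃│  3 │    │  5 │  8 │   
       ┃[config.┃├────┼────┼────┼────┤   
       ┃────────┃│  2 │  4 │ 11 │  7 │   
       ┃server: ┃├────┼────┼────┼────┤   
       ┃  host: ┃│ 14 │  6 │ 10 │ 15 │   
       ┃  interv┃├────┼────┼────┼────┤   
       ┃  log_le┃│ 13 │ 12 │  1 │  9 │   
       ┗━━━━━━━━┃└────┴────┴────┴────┘   
                ┃Moves: 3                
                ┃                        
                ┃                        
                ┃                        
                ┃                        
                ┗━━━━━━━━━━━━━━━━━━━━━━━━
                                         


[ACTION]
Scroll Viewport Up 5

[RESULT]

                                         
                                         
                                         
                   ┏━━━━━━━━━━━━━━━━━━┓  
                   ┃ ImageViewer      ┃  
                   ┠──────────────────┨  
                   ┃    █████████     ┃  
                ┏━━━━━━━━━━━━━━━━━━━━━━━━
                ┃ SlidingPuzzle          
       ┏━━━━━━━━┠────────────────────────
       ┃ TabCont┃┌────┬────┬────┬────┐   
       ┠────────┃│  3 │    │  5 │  8 │   
       ┃[config.┃├────┼────┼────┼────┤   
       ┃────────┃│  2 │  4 │ 11 │  7 │   
       ┃server: ┃├────┼────┼────┼────┤   
       ┃  host: ┃│ 14 │  6 │ 10 │ 15 │   
       ┃  interv┃├────┼────┼────┼────┤   
       ┃  log_le┃│ 13 │ 12 │  1 │  9 │   
       ┗━━━━━━━━┃└────┴────┴────┴────┘   
                ┃Moves: 3                
                ┃                        
                ┃                        


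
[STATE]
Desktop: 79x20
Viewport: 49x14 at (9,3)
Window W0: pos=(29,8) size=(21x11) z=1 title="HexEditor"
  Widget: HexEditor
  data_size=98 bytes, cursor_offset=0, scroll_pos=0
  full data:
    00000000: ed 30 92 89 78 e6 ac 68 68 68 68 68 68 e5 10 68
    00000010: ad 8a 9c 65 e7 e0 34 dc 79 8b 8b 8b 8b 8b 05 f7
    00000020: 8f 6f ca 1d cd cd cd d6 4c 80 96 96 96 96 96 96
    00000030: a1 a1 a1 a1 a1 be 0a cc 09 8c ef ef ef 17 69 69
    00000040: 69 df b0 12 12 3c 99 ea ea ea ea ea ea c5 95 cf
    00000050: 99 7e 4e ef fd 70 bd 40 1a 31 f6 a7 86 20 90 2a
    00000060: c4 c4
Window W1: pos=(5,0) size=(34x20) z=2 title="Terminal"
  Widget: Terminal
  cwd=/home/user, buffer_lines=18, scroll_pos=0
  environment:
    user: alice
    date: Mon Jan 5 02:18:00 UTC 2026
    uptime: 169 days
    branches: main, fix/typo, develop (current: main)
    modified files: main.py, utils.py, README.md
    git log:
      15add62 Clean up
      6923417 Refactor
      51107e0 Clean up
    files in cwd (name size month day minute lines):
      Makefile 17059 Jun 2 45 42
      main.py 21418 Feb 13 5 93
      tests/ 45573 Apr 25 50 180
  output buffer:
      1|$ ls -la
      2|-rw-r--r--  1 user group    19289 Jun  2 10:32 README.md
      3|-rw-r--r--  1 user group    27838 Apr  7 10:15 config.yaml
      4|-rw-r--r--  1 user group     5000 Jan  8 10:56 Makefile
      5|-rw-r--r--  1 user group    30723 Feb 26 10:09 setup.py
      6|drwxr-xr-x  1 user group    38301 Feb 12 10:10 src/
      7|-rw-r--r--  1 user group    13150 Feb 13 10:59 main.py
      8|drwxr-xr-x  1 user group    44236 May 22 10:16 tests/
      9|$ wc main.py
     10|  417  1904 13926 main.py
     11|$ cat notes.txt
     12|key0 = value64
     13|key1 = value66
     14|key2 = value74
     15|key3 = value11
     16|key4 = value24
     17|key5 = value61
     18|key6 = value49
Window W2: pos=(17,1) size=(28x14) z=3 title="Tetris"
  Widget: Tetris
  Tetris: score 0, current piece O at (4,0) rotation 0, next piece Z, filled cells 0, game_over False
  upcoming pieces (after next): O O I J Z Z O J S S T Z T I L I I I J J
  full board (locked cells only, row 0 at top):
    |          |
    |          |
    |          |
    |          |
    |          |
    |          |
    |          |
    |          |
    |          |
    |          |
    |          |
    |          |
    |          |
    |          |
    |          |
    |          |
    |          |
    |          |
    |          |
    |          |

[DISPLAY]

s -la   ┠──────────────────────────┨             
-r--r-- ┃          │Next:          ┃             
-r--r-- ┃          │▓▓             ┃             
-r--r-- ┃          │ ▓▓            ┃             
-r--r-- ┃          │               ┃             
xr-xr-x ┃          │               ┃━━━━┓        
-r--r-- ┃          │               ┃    ┃        
xr-xr-x ┃          │Score:         ┃────┨        
c main.p┃          │0              ┃ 92 ┃        
17  1904┃          │               ┃ 9c ┃        
at notes┃          │               ┃ ca ┃        
0 = valu┗━━━━━━━━━━━━━━━━━━━━━━━━━━┛ a1 ┃        
1 = value66                  ┃ 69 df b0 ┃        
2 = value74                  ┃ 99 7e 4e ┃        


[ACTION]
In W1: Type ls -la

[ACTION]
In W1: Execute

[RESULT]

xr-xr-x ┠──────────────────────────┨             
c main.p┃          │Next:          ┃             
17  1904┃          │▓▓             ┃             
at notes┃          │ ▓▓            ┃             
0 = valu┃          │               ┃             
1 = valu┃          │               ┃━━━━┓        
2 = valu┃          │               ┃    ┃        
3 = valu┃          │Score:         ┃────┨        
4 = valu┃          │0              ┃ 92 ┃        
5 = valu┃          │               ┃ 9c ┃        
6 = valu┃          │               ┃ ca ┃        
s -la   ┗━━━━━━━━━━━━━━━━━━━━━━━━━━┛ a1 ┃        
-r--r--  1 alice group    170┃ 69 df b0 ┃        
-r--r--  1 alice group    214┃ 99 7e 4e ┃        
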